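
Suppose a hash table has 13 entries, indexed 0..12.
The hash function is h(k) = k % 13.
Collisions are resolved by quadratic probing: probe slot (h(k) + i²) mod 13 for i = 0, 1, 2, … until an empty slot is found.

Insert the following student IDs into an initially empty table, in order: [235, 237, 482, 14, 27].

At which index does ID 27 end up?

Insert 235: h=1, slot 1 empty → index 1.
Insert 237: h=3, slot 3 empty → index 3.
Insert 482: h=1, slot 1 occupied → index 2.
Insert 14: h=1, slots 1,2 occupied → index 5.
Insert 27: h=1, slots 1,2,5 occupied → index 10.
Table: [∅, 235, 482, 237, ∅, 14, ∅, ∅, ∅, ∅, 27, ∅, ∅]

10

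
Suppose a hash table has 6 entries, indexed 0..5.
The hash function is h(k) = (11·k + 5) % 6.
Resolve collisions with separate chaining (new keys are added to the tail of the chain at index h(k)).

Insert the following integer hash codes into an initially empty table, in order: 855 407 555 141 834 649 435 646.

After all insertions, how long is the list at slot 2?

855 → bucket 2
407 → bucket 0
555 → bucket 2 (collision)
141 → bucket 2 (collision)
834 → bucket 5
649 → bucket 4
435 → bucket 2 (collision)
646 → bucket 1
Final buckets:
0: 407
1: 646
2: 855 -> 555 -> 141 -> 435
3: ∅
4: 649
5: 834

4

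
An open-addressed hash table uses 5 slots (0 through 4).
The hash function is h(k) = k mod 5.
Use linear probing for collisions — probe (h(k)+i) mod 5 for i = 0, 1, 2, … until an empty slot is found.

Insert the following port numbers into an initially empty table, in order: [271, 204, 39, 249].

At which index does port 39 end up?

0

Insert 271: h=1, slot 1 empty => index 1.
Insert 204: h=4, slot 4 empty => index 4.
Insert 39: h=4, slot 4 occupied => index 0.
Insert 249: h=4, slots 4,0,1 occupied => index 2.
Table: [39, 271, 249, -, 204]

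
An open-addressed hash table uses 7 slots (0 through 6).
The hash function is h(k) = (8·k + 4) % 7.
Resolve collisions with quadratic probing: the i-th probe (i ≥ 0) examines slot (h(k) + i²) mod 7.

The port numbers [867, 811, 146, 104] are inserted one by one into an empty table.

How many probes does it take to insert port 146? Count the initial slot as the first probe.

Insert 867: h=3, slot 3 empty -> index 3.
Insert 811: h=3, slot 3 occupied -> index 4.
Insert 146: h=3, slots 3,4 occupied -> index 0.
Insert 104: h=3, slots 3,4,0 occupied -> index 5.
Table: [146, ., ., 867, 811, 104, .]

3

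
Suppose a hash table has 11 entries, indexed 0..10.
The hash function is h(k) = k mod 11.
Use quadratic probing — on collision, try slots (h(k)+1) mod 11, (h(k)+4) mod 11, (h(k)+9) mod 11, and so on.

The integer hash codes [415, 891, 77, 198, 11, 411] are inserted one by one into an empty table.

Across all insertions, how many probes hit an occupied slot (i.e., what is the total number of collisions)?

7

415 hashes to 8; slot 8 is free → place at 8.
891 hashes to 0; slot 0 is free → place at 0.
77 hashes to 0; 0 taken → place at 1.
198 hashes to 0; 0,1 taken → place at 4.
11 hashes to 0; 0,1,4 taken → place at 9.
411 hashes to 4; 4 taken → place at 5.
Table: [891, 77, —, —, 198, 411, —, —, 415, 11, —]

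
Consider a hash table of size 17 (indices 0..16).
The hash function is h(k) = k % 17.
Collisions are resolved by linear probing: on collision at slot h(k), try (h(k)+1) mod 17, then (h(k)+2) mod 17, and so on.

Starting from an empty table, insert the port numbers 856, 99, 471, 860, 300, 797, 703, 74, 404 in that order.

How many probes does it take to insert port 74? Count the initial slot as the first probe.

3

856 hashes to 6; slot 6 is free → place at 6.
99 hashes to 14; slot 14 is free → place at 14.
471 hashes to 12; slot 12 is free → place at 12.
860 hashes to 10; slot 10 is free → place at 10.
300 hashes to 11; slot 11 is free → place at 11.
797 hashes to 15; slot 15 is free → place at 15.
703 hashes to 6; 6 taken → place at 7.
74 hashes to 6; 6,7 taken → place at 8.
404 hashes to 13; slot 13 is free → place at 13.
Table: [∅, ∅, ∅, ∅, ∅, ∅, 856, 703, 74, ∅, 860, 300, 471, 404, 99, 797, ∅]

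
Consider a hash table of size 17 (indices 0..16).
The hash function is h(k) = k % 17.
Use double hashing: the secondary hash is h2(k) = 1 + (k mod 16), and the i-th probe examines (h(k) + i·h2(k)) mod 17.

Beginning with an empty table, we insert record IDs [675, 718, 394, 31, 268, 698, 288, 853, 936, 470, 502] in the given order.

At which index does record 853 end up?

675: h=12 -> slot 12
718: h=4 -> slot 4
394: h=3 -> slot 3
31: h=14 -> slot 14
268: h=13 -> slot 13
698: h=1 -> slot 1
288: h=16 -> slot 16
853: h=3, h2=6, probe 3,9 -> slot 9
936: h=1, h2=9, probe 1,10 -> slot 10
470: h=11 -> slot 11
502: h=9, h2=7, probe 9,16,6 -> slot 6
Table: [—, 698, —, 394, 718, —, 502, —, —, 853, 936, 470, 675, 268, 31, —, 288]

9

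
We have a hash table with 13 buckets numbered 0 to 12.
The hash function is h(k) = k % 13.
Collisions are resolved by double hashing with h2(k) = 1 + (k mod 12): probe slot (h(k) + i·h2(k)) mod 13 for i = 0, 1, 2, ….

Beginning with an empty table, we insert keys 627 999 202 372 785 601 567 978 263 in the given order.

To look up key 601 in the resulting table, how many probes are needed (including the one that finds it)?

627 hashes to 3; slot 3 is free => place at 3.
999 hashes to 11; slot 11 is free => place at 11.
202 hashes to 7; slot 7 is free => place at 7.
372 hashes to 8; slot 8 is free => place at 8.
785 hashes to 5; slot 5 is free => place at 5.
601 hashes to 3, h2=2; 3,5,7 taken => place at 9.
567 hashes to 8, h2=4; 8 taken => place at 12.
978 hashes to 3, h2=7; 3 taken => place at 10.
263 hashes to 3, h2=12; 3 taken => place at 2.
Table: [—, —, 263, 627, —, 785, —, 202, 372, 601, 978, 999, 567]
Lookup 601: h=3, h2=2, probe 3,5,7,9 → found at 9.

4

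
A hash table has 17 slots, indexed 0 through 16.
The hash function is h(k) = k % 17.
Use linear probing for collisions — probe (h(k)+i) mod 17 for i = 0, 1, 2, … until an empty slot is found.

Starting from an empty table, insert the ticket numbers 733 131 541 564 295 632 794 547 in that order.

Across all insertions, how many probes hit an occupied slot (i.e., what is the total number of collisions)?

4

733: h=2 => slot 2
131: h=12 => slot 12
541: h=14 => slot 14
564: h=3 => slot 3
295: h=6 => slot 6
632: h=3, probe 3,4 => slot 4
794: h=12, probe 12,13 => slot 13
547: h=3, probe 3,4,5 => slot 5
Table: [-, -, 733, 564, 632, 547, 295, -, -, -, -, -, 131, 794, 541, -, -]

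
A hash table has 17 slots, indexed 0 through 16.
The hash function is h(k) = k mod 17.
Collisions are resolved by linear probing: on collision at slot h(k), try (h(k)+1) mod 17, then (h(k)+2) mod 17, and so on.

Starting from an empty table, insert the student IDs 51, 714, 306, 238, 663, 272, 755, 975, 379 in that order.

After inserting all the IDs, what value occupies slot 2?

51: h=0 → slot 0
714: h=0, probe 0,1 → slot 1
306: h=0, probe 0,1,2 → slot 2
238: h=0, probe 0,1,2,3 → slot 3
663: h=0, probe 0,1,2,3,4 → slot 4
272: h=0, probe 0,1,2,3,4,5 → slot 5
755: h=7 → slot 7
975: h=6 → slot 6
379: h=5, probe 5,6,7,8 → slot 8
Table: [51, 714, 306, 238, 663, 272, 975, 755, 379, _, _, _, _, _, _, _, _]

306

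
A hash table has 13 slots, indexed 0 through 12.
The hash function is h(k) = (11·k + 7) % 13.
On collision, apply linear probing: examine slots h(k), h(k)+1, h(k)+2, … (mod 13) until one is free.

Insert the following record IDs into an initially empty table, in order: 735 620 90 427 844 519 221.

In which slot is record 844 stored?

735: h=6 → slot 6
620: h=2 → slot 2
90: h=9 → slot 9
427: h=11 → slot 11
844: h=9, probe 9,10 → slot 10
519: h=9, probe 9,10,11,12 → slot 12
221: h=7 → slot 7
Table: [-, -, 620, -, -, -, 735, 221, -, 90, 844, 427, 519]

10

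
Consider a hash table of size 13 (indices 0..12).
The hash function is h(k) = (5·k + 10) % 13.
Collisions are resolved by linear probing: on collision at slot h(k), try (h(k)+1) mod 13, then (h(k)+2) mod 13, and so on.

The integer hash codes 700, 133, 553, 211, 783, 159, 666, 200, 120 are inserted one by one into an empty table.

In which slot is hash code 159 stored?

3

700 hashes to 0; slot 0 is free -> place at 0.
133 hashes to 12; slot 12 is free -> place at 12.
553 hashes to 6; slot 6 is free -> place at 6.
211 hashes to 12; 12,0 taken -> place at 1.
783 hashes to 12; 12,0,1 taken -> place at 2.
159 hashes to 12; 12,0,1,2 taken -> place at 3.
666 hashes to 12; 12,0,1,2,3 taken -> place at 4.
200 hashes to 9; slot 9 is free -> place at 9.
120 hashes to 12; 12,0,1,2,3,4 taken -> place at 5.
Table: [700, 211, 783, 159, 666, 120, 553, ∅, ∅, 200, ∅, ∅, 133]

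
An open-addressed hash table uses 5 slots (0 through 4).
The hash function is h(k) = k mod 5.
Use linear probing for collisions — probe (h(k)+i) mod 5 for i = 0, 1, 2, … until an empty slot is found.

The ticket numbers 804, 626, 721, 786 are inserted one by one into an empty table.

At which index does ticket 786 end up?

Insert 804: h=4, slot 4 empty -> index 4.
Insert 626: h=1, slot 1 empty -> index 1.
Insert 721: h=1, slot 1 occupied -> index 2.
Insert 786: h=1, slots 1,2 occupied -> index 3.
Table: [_, 626, 721, 786, 804]

3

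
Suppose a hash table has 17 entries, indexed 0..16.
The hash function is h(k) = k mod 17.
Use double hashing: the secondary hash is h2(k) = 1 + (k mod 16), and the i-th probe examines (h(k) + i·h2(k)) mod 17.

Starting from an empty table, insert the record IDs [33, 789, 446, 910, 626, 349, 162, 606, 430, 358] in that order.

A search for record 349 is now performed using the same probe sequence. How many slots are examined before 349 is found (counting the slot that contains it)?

33 hashes to 16; slot 16 is free => place at 16.
789 hashes to 7; slot 7 is free => place at 7.
446 hashes to 4; slot 4 is free => place at 4.
910 hashes to 9; slot 9 is free => place at 9.
626 hashes to 14; slot 14 is free => place at 14.
349 hashes to 9, h2=14; 9 taken => place at 6.
162 hashes to 9, h2=3; 9 taken => place at 12.
606 hashes to 11; slot 11 is free => place at 11.
430 hashes to 5; slot 5 is free => place at 5.
358 hashes to 1; slot 1 is free => place at 1.
Table: [-, 358, -, -, 446, 430, 349, 789, -, 910, -, 606, 162, -, 626, -, 33]
Lookup 349: h=9, h2=14, probe 9,6 → found at 6.

2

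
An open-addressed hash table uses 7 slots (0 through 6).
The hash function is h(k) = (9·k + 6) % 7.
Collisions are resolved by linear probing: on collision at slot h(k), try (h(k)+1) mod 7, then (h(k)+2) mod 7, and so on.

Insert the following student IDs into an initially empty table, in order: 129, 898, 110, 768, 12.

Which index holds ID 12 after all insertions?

6

129 hashes to 5; slot 5 is free → place at 5.
898 hashes to 3; slot 3 is free → place at 3.
110 hashes to 2; slot 2 is free → place at 2.
768 hashes to 2; 2,3 taken → place at 4.
12 hashes to 2; 2,3,4,5 taken → place at 6.
Table: [—, —, 110, 898, 768, 129, 12]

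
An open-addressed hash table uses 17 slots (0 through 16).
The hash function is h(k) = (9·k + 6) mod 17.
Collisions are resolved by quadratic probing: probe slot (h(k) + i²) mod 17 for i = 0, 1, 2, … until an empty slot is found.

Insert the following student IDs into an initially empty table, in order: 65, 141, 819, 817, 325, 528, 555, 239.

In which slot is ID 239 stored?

65: h=13 -> slot 13
141: h=0 -> slot 0
819: h=16 -> slot 16
817: h=15 -> slot 15
325: h=7 -> slot 7
528: h=15, probe 15,16,2 -> slot 2
555: h=3 -> slot 3
239: h=15, probe 15,16,2,7,14 -> slot 14
Table: [141, —, 528, 555, —, —, —, 325, —, —, —, —, —, 65, 239, 817, 819]

14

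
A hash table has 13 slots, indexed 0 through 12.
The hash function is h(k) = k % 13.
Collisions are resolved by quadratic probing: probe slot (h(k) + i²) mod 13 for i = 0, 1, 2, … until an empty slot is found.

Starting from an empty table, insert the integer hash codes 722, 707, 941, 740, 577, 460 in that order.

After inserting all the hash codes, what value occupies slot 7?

Insert 722: h=7, slot 7 empty => index 7.
Insert 707: h=5, slot 5 empty => index 5.
Insert 941: h=5, slot 5 occupied => index 6.
Insert 740: h=12, slot 12 empty => index 12.
Insert 577: h=5, slots 5,6 occupied => index 9.
Insert 460: h=5, slots 5,6,9 occupied => index 1.
Table: [_, 460, _, _, _, 707, 941, 722, _, 577, _, _, 740]

722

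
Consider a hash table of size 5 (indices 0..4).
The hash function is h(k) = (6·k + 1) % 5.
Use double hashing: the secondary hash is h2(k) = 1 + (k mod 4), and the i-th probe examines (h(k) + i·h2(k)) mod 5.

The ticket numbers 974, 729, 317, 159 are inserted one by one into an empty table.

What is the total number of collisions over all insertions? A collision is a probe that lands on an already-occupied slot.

2

974: h=0 => slot 0
729: h=0, h2=2, probe 0,2 => slot 2
317: h=3 => slot 3
159: h=0, h2=4, probe 0,4 => slot 4
Table: [974, ., 729, 317, 159]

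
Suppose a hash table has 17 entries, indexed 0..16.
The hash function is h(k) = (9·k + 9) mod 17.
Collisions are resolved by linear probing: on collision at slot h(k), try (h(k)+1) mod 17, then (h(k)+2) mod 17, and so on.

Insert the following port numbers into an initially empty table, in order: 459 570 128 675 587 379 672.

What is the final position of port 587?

7

459 hashes to 9; slot 9 is free → place at 9.
570 hashes to 5; slot 5 is free → place at 5.
128 hashes to 5; 5 taken → place at 6.
675 hashes to 15; slot 15 is free → place at 15.
587 hashes to 5; 5,6 taken → place at 7.
379 hashes to 3; slot 3 is free → place at 3.
672 hashes to 5; 5,6,7 taken → place at 8.
Table: [-, -, -, 379, -, 570, 128, 587, 672, 459, -, -, -, -, -, 675, -]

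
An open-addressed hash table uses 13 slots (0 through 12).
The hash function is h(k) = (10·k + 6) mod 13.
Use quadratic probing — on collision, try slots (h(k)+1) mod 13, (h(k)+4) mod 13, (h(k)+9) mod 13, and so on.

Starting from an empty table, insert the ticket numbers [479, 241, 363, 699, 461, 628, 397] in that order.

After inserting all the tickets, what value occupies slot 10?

397

479 hashes to 12; slot 12 is free → place at 12.
241 hashes to 11; slot 11 is free → place at 11.
363 hashes to 9; slot 9 is free → place at 9.
699 hashes to 2; slot 2 is free → place at 2.
461 hashes to 1; slot 1 is free → place at 1.
628 hashes to 7; slot 7 is free → place at 7.
397 hashes to 11; 11,12,2,7,1 taken → place at 10.
Table: [∅, 461, 699, ∅, ∅, ∅, ∅, 628, ∅, 363, 397, 241, 479]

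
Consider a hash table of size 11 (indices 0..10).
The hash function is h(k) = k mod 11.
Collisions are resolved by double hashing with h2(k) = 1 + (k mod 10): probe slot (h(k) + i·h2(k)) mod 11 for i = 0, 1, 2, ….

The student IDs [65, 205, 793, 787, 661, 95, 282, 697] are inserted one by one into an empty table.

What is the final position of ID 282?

Insert 65: h=10, slot 10 empty → index 10.
Insert 205: h=7, slot 7 empty → index 7.
Insert 793: h=1, slot 1 empty → index 1.
Insert 787: h=6, slot 6 empty → index 6.
Insert 661: h=1, h2=2, slot 1 occupied → index 3.
Insert 95: h=7, h2=6, slot 7 occupied → index 2.
Insert 282: h=7, h2=3, slots 7,10,2 occupied → index 5.
Insert 697: h=4, slot 4 empty → index 4.
Table: [_, 793, 95, 661, 697, 282, 787, 205, _, _, 65]

5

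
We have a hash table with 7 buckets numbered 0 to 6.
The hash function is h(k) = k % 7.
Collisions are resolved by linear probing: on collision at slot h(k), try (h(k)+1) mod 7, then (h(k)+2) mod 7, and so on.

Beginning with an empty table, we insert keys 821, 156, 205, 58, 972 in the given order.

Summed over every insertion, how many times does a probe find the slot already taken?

6

Insert 821: h=2, slot 2 empty => index 2.
Insert 156: h=2, slot 2 occupied => index 3.
Insert 205: h=2, slots 2,3 occupied => index 4.
Insert 58: h=2, slots 2,3,4 occupied => index 5.
Insert 972: h=6, slot 6 empty => index 6.
Table: [-, -, 821, 156, 205, 58, 972]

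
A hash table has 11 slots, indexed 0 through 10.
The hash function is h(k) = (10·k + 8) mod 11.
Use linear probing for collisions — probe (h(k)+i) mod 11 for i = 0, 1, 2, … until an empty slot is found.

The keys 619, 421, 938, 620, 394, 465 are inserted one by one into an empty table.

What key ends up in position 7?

619 hashes to 5; slot 5 is free → place at 5.
421 hashes to 5; 5 taken → place at 6.
938 hashes to 5; 5,6 taken → place at 7.
620 hashes to 4; slot 4 is free → place at 4.
394 hashes to 10; slot 10 is free → place at 10.
465 hashes to 5; 5,6,7 taken → place at 8.
Table: [., ., ., ., 620, 619, 421, 938, 465, ., 394]

938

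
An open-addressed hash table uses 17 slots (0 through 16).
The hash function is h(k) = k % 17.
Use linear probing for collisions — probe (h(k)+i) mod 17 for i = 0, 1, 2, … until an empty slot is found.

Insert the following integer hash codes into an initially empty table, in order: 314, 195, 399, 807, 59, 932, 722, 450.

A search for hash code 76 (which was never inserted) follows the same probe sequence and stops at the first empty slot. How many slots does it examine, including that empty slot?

9

Insert 314: h=8, slot 8 empty -> index 8.
Insert 195: h=8, slot 8 occupied -> index 9.
Insert 399: h=8, slots 8,9 occupied -> index 10.
Insert 807: h=8, slots 8,9,10 occupied -> index 11.
Insert 59: h=8, slots 8,9,10,11 occupied -> index 12.
Insert 932: h=14, slot 14 empty -> index 14.
Insert 722: h=8, slots 8,9,10,11,12 occupied -> index 13.
Insert 450: h=8, slots 8,9,10,11,12,13,14 occupied -> index 15.
Table: [_, _, _, _, _, _, _, _, 314, 195, 399, 807, 59, 722, 932, 450, _]
Lookup 76: h=8, probe 8,9,10,11,12,13,14,15,16 → slot 16 empty, not found.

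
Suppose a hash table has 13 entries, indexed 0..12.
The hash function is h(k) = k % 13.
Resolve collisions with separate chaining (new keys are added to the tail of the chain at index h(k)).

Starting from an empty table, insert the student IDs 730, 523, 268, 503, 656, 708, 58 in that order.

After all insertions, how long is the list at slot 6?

730 → bucket 2
523 → bucket 3
268 → bucket 8
503 → bucket 9
656 → bucket 6
708 → bucket 6 (collision)
58 → bucket 6 (collision)
Final buckets:
0: ∅
1: ∅
2: 730
3: 523
4: ∅
5: ∅
6: 656 -> 708 -> 58
7: ∅
8: 268
9: 503
10: ∅
11: ∅
12: ∅

3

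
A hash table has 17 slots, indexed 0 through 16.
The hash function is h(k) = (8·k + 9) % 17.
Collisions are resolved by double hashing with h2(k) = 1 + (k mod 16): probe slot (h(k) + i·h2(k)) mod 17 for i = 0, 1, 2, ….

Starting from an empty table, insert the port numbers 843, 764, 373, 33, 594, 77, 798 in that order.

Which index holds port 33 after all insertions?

Insert 843: h=4, slot 4 empty => index 4.
Insert 764: h=1, slot 1 empty => index 1.
Insert 373: h=1, h2=6, slot 1 occupied => index 7.
Insert 33: h=1, h2=2, slot 1 occupied => index 3.
Insert 594: h=1, h2=3, slots 1,4,7 occupied => index 10.
Insert 77: h=13, slot 13 empty => index 13.
Insert 798: h=1, h2=15, slot 1 occupied => index 16.
Table: [_, 764, _, 33, 843, _, _, 373, _, _, 594, _, _, 77, _, _, 798]

3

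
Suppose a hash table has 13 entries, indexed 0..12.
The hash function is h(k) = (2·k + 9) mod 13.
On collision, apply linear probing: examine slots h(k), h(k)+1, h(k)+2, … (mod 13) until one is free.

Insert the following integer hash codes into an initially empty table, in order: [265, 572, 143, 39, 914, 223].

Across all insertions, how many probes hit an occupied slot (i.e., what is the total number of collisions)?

3

Insert 265: h=6, slot 6 empty -> index 6.
Insert 572: h=9, slot 9 empty -> index 9.
Insert 143: h=9, slot 9 occupied -> index 10.
Insert 39: h=9, slots 9,10 occupied -> index 11.
Insert 914: h=4, slot 4 empty -> index 4.
Insert 223: h=0, slot 0 empty -> index 0.
Table: [223, -, -, -, 914, -, 265, -, -, 572, 143, 39, -]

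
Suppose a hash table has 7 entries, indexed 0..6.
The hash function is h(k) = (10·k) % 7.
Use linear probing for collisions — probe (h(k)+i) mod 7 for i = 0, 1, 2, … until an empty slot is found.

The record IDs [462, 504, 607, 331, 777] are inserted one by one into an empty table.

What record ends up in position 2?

607

462: h=0 => slot 0
504: h=0, probe 0,1 => slot 1
607: h=1, probe 1,2 => slot 2
331: h=6 => slot 6
777: h=0, probe 0,1,2,3 => slot 3
Table: [462, 504, 607, 777, ∅, ∅, 331]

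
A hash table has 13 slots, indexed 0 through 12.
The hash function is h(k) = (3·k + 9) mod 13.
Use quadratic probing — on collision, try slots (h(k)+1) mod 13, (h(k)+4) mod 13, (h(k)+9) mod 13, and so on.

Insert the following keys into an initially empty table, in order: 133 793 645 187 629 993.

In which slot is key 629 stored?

133: h=5 => slot 5
793: h=9 => slot 9
645: h=7 => slot 7
187: h=11 => slot 11
629: h=11, probe 11,12 => slot 12
993: h=11, probe 11,12,2 => slot 2
Table: [—, —, 993, —, —, 133, —, 645, —, 793, —, 187, 629]

12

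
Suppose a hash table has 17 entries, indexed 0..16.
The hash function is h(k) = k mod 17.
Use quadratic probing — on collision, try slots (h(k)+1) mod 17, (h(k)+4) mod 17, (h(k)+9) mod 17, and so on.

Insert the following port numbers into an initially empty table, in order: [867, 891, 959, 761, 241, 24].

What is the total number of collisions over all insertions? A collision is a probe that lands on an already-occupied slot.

Insert 867: h=0, slot 0 empty -> index 0.
Insert 891: h=7, slot 7 empty -> index 7.
Insert 959: h=7, slot 7 occupied -> index 8.
Insert 761: h=13, slot 13 empty -> index 13.
Insert 241: h=3, slot 3 empty -> index 3.
Insert 24: h=7, slots 7,8 occupied -> index 11.
Table: [867, —, —, 241, —, —, —, 891, 959, —, —, 24, —, 761, —, —, —]

3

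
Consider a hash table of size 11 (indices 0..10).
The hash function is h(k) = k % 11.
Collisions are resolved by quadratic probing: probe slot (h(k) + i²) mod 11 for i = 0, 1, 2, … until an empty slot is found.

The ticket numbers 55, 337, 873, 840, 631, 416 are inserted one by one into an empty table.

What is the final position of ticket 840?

5

55 hashes to 0; slot 0 is free => place at 0.
337 hashes to 7; slot 7 is free => place at 7.
873 hashes to 4; slot 4 is free => place at 4.
840 hashes to 4; 4 taken => place at 5.
631 hashes to 4; 4,5 taken => place at 8.
416 hashes to 9; slot 9 is free => place at 9.
Table: [55, ., ., ., 873, 840, ., 337, 631, 416, .]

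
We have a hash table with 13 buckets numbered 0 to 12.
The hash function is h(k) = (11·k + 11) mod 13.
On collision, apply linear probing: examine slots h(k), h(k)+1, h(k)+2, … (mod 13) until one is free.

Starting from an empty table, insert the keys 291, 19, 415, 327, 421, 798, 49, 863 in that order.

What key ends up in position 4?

Insert 291: h=1, slot 1 empty -> index 1.
Insert 19: h=12, slot 12 empty -> index 12.
Insert 415: h=0, slot 0 empty -> index 0.
Insert 327: h=7, slot 7 empty -> index 7.
Insert 421: h=1, slot 1 occupied -> index 2.
Insert 798: h=1, slots 1,2 occupied -> index 3.
Insert 49: h=4, slot 4 empty -> index 4.
Insert 863: h=1, slots 1,2,3,4 occupied -> index 5.
Table: [415, 291, 421, 798, 49, 863, -, 327, -, -, -, -, 19]

49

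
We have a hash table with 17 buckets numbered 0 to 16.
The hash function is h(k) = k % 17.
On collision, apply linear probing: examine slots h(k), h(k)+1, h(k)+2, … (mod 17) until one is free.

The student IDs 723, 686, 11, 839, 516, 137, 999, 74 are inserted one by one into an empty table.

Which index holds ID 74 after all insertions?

10

723: h=9 -> slot 9
686: h=6 -> slot 6
11: h=11 -> slot 11
839: h=6, probe 6,7 -> slot 7
516: h=6, probe 6,7,8 -> slot 8
137: h=1 -> slot 1
999: h=13 -> slot 13
74: h=6, probe 6,7,8,9,10 -> slot 10
Table: [-, 137, -, -, -, -, 686, 839, 516, 723, 74, 11, -, 999, -, -, -]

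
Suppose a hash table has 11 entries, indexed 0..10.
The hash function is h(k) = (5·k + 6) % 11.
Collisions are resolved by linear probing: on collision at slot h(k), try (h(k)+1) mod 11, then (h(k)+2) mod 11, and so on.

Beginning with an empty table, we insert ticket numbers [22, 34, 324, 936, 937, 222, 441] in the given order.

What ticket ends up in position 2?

441

22 hashes to 6; slot 6 is free → place at 6.
34 hashes to 0; slot 0 is free → place at 0.
324 hashes to 9; slot 9 is free → place at 9.
936 hashes to 0; 0 taken → place at 1.
937 hashes to 5; slot 5 is free → place at 5.
222 hashes to 5; 5,6 taken → place at 7.
441 hashes to 0; 0,1 taken → place at 2.
Table: [34, 936, 441, ∅, ∅, 937, 22, 222, ∅, 324, ∅]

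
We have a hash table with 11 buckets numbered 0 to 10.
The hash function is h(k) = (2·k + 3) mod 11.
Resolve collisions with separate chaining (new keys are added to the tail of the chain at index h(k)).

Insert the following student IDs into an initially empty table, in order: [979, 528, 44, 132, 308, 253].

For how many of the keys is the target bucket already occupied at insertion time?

Insert 979: h=3, bucket 3 empty → new chain.
Insert 528: h=3, bucket 3 nonempty → append to chain.
Insert 44: h=3, bucket 3 nonempty → append to chain.
Insert 132: h=3, bucket 3 nonempty → append to chain.
Insert 308: h=3, bucket 3 nonempty → append to chain.
Insert 253: h=3, bucket 3 nonempty → append to chain.
Final buckets:
0: —
1: —
2: —
3: 979 -> 528 -> 44 -> 132 -> 308 -> 253
4: —
5: —
6: —
7: —
8: —
9: —
10: —

5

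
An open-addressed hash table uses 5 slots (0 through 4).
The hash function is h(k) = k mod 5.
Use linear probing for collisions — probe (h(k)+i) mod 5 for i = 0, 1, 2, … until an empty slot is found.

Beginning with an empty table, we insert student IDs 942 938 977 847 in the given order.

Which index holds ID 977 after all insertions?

Insert 942: h=2, slot 2 empty => index 2.
Insert 938: h=3, slot 3 empty => index 3.
Insert 977: h=2, slots 2,3 occupied => index 4.
Insert 847: h=2, slots 2,3,4 occupied => index 0.
Table: [847, —, 942, 938, 977]

4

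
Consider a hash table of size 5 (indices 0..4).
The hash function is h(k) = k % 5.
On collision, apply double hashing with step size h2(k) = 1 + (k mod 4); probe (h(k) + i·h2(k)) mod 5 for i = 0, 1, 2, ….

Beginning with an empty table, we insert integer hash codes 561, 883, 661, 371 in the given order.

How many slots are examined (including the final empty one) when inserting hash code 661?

3

Insert 561: h=1, slot 1 empty => index 1.
Insert 883: h=3, slot 3 empty => index 3.
Insert 661: h=1, h2=2, slots 1,3 occupied => index 0.
Insert 371: h=1, h2=4, slots 1,0 occupied => index 4.
Table: [661, 561, ., 883, 371]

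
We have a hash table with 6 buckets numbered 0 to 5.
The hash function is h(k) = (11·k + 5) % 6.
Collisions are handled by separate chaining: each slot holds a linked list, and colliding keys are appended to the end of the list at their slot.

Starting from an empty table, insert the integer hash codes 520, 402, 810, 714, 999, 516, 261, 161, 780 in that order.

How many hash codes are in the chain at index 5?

5

520 -> bucket 1
402 -> bucket 5
810 -> bucket 5 (collision)
714 -> bucket 5 (collision)
999 -> bucket 2
516 -> bucket 5 (collision)
261 -> bucket 2 (collision)
161 -> bucket 0
780 -> bucket 5 (collision)
Final buckets:
0: 161
1: 520
2: 999 -> 261
3: .
4: .
5: 402 -> 810 -> 714 -> 516 -> 780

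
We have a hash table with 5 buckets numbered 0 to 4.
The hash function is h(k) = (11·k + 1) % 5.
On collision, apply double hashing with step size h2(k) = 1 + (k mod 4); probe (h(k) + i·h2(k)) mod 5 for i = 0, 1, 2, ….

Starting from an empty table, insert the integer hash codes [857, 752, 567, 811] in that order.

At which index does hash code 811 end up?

1

857: h=3 => slot 3
752: h=3, h2=1, probe 3,4 => slot 4
567: h=3, h2=4, probe 3,2 => slot 2
811: h=2, h2=4, probe 2,1 => slot 1
Table: [—, 811, 567, 857, 752]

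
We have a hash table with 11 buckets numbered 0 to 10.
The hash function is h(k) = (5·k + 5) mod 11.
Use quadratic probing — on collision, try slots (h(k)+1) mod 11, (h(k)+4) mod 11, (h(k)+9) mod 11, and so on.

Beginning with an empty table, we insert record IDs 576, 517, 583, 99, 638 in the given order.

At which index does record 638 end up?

10

Insert 576: h=3, slot 3 empty => index 3.
Insert 517: h=5, slot 5 empty => index 5.
Insert 583: h=5, slot 5 occupied => index 6.
Insert 99: h=5, slots 5,6 occupied => index 9.
Insert 638: h=5, slots 5,6,9,3 occupied => index 10.
Table: [_, _, _, 576, _, 517, 583, _, _, 99, 638]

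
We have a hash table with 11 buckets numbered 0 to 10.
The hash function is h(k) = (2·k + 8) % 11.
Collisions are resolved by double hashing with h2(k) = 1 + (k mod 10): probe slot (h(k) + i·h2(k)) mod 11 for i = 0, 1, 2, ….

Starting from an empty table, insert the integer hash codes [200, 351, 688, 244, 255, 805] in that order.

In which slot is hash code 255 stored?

7

Insert 200: h=1, slot 1 empty -> index 1.
Insert 351: h=6, slot 6 empty -> index 6.
Insert 688: h=9, slot 9 empty -> index 9.
Insert 244: h=1, h2=5, slots 1,6 occupied -> index 0.
Insert 255: h=1, h2=6, slot 1 occupied -> index 7.
Insert 805: h=1, h2=6, slots 1,7 occupied -> index 2.
Table: [244, 200, 805, _, _, _, 351, 255, _, 688, _]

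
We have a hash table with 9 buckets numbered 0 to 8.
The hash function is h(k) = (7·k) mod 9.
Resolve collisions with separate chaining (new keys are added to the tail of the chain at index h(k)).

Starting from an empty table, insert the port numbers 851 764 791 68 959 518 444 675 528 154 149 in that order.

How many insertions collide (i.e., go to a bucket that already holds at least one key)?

Insert 851: h=8, bucket 8 empty → new chain.
Insert 764: h=2, bucket 2 empty → new chain.
Insert 791: h=2, bucket 2 nonempty → append to chain.
Insert 68: h=8, bucket 8 nonempty → append to chain.
Insert 959: h=8, bucket 8 nonempty → append to chain.
Insert 518: h=8, bucket 8 nonempty → append to chain.
Insert 444: h=3, bucket 3 empty → new chain.
Insert 675: h=0, bucket 0 empty → new chain.
Insert 528: h=6, bucket 6 empty → new chain.
Insert 154: h=7, bucket 7 empty → new chain.
Insert 149: h=8, bucket 8 nonempty → append to chain.
Final buckets:
0: 675
1: —
2: 764 -> 791
3: 444
4: —
5: —
6: 528
7: 154
8: 851 -> 68 -> 959 -> 518 -> 149

5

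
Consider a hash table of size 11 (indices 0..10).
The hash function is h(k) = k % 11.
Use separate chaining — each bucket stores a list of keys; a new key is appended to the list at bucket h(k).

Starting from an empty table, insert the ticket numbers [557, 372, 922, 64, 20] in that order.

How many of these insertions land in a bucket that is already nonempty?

3

557 -> bucket 7
372 -> bucket 9
922 -> bucket 9 (collision)
64 -> bucket 9 (collision)
20 -> bucket 9 (collision)
Final buckets:
0: .
1: .
2: .
3: .
4: .
5: .
6: .
7: 557
8: .
9: 372 -> 922 -> 64 -> 20
10: .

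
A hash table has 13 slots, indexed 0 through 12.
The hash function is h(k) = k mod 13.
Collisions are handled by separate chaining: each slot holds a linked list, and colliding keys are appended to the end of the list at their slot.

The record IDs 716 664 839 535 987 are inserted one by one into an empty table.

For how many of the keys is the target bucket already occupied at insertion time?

1

716 -> bucket 1
664 -> bucket 1 (collision)
839 -> bucket 7
535 -> bucket 2
987 -> bucket 12
Final buckets:
0: —
1: 716 -> 664
2: 535
3: —
4: —
5: —
6: —
7: 839
8: —
9: —
10: —
11: —
12: 987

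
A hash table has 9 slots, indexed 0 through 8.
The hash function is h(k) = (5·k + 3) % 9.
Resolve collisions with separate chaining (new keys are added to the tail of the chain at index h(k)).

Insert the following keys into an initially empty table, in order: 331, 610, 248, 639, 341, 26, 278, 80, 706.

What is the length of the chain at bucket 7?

4

331 -> bucket 2
610 -> bucket 2 (collision)
248 -> bucket 1
639 -> bucket 3
341 -> bucket 7
26 -> bucket 7 (collision)
278 -> bucket 7 (collision)
80 -> bucket 7 (collision)
706 -> bucket 5
Final buckets:
0: _
1: 248
2: 331 -> 610
3: 639
4: _
5: 706
6: _
7: 341 -> 26 -> 278 -> 80
8: _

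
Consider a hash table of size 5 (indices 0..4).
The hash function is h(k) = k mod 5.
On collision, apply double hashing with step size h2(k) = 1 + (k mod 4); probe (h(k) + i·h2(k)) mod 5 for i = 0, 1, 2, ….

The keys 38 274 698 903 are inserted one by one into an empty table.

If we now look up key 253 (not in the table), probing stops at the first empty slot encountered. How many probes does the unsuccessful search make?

2

Insert 38: h=3, slot 3 empty → index 3.
Insert 274: h=4, slot 4 empty → index 4.
Insert 698: h=3, h2=3, slot 3 occupied → index 1.
Insert 903: h=3, h2=4, slot 3 occupied → index 2.
Table: [—, 698, 903, 38, 274]
Lookup 253: h=3, h2=2, probe 3,0 → slot 0 empty, not found.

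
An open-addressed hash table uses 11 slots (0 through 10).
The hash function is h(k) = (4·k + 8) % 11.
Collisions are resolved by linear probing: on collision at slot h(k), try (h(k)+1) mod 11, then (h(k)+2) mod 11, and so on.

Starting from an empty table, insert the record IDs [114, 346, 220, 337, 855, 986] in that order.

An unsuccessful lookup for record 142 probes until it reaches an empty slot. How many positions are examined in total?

114 hashes to 2; slot 2 is free -> place at 2.
346 hashes to 6; slot 6 is free -> place at 6.
220 hashes to 8; slot 8 is free -> place at 8.
337 hashes to 3; slot 3 is free -> place at 3.
855 hashes to 7; slot 7 is free -> place at 7.
986 hashes to 3; 3 taken -> place at 4.
Table: [., ., 114, 337, 986, ., 346, 855, 220, ., .]
Lookup 142: h=4, probe 4,5 → slot 5 empty, not found.

2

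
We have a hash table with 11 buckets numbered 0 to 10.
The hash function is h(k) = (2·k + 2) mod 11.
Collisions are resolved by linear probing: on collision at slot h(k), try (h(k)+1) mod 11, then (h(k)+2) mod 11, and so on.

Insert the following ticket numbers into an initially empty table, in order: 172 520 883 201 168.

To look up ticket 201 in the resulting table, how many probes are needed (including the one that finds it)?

3

172 hashes to 5; slot 5 is free → place at 5.
520 hashes to 8; slot 8 is free → place at 8.
883 hashes to 8; 8 taken → place at 9.
201 hashes to 8; 8,9 taken → place at 10.
168 hashes to 8; 8,9,10 taken → place at 0.
Table: [168, ., ., ., ., 172, ., ., 520, 883, 201]
Lookup 201: h=8, probe 8,9,10 → found at 10.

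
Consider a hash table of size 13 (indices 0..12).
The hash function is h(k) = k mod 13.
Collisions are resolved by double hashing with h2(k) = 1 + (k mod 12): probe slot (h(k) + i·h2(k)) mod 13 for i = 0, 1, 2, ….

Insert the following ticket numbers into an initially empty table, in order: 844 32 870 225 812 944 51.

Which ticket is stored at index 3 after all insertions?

51

844 hashes to 12; slot 12 is free → place at 12.
32 hashes to 6; slot 6 is free → place at 6.
870 hashes to 12, h2=7; 12,6 taken → place at 0.
225 hashes to 4; slot 4 is free → place at 4.
812 hashes to 6, h2=9; 6 taken → place at 2.
944 hashes to 8; slot 8 is free → place at 8.
51 hashes to 12, h2=4; 12 taken → place at 3.
Table: [870, —, 812, 51, 225, —, 32, —, 944, —, —, —, 844]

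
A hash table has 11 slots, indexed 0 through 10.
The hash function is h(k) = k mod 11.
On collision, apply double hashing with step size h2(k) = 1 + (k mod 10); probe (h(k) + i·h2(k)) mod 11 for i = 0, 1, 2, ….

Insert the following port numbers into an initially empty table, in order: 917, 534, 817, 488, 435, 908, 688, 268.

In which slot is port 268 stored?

7

Insert 917: h=4, slot 4 empty → index 4.
Insert 534: h=6, slot 6 empty → index 6.
Insert 817: h=3, slot 3 empty → index 3.
Insert 488: h=4, h2=9, slot 4 occupied → index 2.
Insert 435: h=6, h2=6, slot 6 occupied → index 1.
Insert 908: h=6, h2=9, slots 6,4,2 occupied → index 0.
Insert 688: h=6, h2=9, slots 6,4,2,0 occupied → index 9.
Insert 268: h=4, h2=9, slots 4,2,0,9 occupied → index 7.
Table: [908, 435, 488, 817, 917, ., 534, 268, ., 688, .]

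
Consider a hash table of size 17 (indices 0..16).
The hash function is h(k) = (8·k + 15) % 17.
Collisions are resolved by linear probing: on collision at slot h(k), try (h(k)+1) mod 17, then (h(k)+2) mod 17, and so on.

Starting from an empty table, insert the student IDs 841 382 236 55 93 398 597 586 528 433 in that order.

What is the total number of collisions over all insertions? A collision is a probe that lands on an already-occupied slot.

18

Insert 841: h=11, slot 11 empty => index 11.
Insert 382: h=11, slot 11 occupied => index 12.
Insert 236: h=16, slot 16 empty => index 16.
Insert 55: h=13, slot 13 empty => index 13.
Insert 93: h=11, slots 11,12,13 occupied => index 14.
Insert 398: h=3, slot 3 empty => index 3.
Insert 597: h=14, slot 14 occupied => index 15.
Insert 586: h=11, slots 11,12,13,14,15,16 occupied => index 0.
Insert 528: h=6, slot 6 empty => index 6.
Insert 433: h=11, slots 11,12,13,14,15,16,0 occupied => index 1.
Table: [586, 433, ∅, 398, ∅, ∅, 528, ∅, ∅, ∅, ∅, 841, 382, 55, 93, 597, 236]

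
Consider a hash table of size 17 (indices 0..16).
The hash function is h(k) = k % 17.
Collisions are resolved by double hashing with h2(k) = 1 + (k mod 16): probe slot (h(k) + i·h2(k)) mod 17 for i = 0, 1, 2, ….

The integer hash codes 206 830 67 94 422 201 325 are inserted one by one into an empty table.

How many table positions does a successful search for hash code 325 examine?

2

206 hashes to 2; slot 2 is free → place at 2.
830 hashes to 14; slot 14 is free → place at 14.
67 hashes to 16; slot 16 is free → place at 16.
94 hashes to 9; slot 9 is free → place at 9.
422 hashes to 14, h2=7; 14 taken → place at 4.
201 hashes to 14, h2=10; 14 taken → place at 7.
325 hashes to 2, h2=6; 2 taken → place at 8.
Table: [∅, ∅, 206, ∅, 422, ∅, ∅, 201, 325, 94, ∅, ∅, ∅, ∅, 830, ∅, 67]
Lookup 325: h=2, h2=6, probe 2,8 → found at 8.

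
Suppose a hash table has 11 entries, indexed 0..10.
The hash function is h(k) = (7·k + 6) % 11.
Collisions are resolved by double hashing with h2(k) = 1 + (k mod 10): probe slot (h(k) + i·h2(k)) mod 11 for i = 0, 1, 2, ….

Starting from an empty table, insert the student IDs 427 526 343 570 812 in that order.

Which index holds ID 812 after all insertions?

6

Insert 427: h=3, slot 3 empty -> index 3.
Insert 526: h=3, h2=7, slot 3 occupied -> index 10.
Insert 343: h=9, slot 9 empty -> index 9.
Insert 570: h=3, h2=1, slot 3 occupied -> index 4.
Insert 812: h=3, h2=3, slot 3 occupied -> index 6.
Table: [., ., ., 427, 570, ., 812, ., ., 343, 526]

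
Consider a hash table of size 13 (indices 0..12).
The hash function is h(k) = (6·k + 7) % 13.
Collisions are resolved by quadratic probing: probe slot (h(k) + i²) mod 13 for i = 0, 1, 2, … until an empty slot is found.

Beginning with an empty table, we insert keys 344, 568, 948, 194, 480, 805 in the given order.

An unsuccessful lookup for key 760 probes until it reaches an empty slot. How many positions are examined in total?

3

344 hashes to 4; slot 4 is free => place at 4.
568 hashes to 9; slot 9 is free => place at 9.
948 hashes to 1; slot 1 is free => place at 1.
194 hashes to 1; 1 taken => place at 2.
480 hashes to 1; 1,2 taken => place at 5.
805 hashes to 1; 1,2,5 taken => place at 10.
Table: [_, 948, 194, _, 344, 480, _, _, _, 568, 805, _, _]
Lookup 760: h=4, probe 4,5,8 → slot 8 empty, not found.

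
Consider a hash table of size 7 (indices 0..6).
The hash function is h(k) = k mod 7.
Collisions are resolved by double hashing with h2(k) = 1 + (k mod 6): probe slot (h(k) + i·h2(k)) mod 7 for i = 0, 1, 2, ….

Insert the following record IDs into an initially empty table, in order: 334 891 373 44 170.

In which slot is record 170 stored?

0

Insert 334: h=5, slot 5 empty -> index 5.
Insert 891: h=2, slot 2 empty -> index 2.
Insert 373: h=2, h2=2, slot 2 occupied -> index 4.
Insert 44: h=2, h2=3, slots 2,5 occupied -> index 1.
Insert 170: h=2, h2=3, slots 2,5,1,4 occupied -> index 0.
Table: [170, 44, 891, -, 373, 334, -]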